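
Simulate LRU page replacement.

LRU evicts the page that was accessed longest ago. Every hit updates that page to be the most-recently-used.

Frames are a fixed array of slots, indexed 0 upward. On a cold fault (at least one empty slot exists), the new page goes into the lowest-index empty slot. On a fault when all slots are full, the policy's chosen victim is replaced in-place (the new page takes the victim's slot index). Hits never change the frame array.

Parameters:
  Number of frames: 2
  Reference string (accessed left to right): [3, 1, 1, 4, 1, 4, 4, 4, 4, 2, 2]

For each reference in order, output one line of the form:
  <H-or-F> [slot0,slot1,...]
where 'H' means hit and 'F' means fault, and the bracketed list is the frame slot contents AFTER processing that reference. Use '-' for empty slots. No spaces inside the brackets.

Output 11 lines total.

F [3,-]
F [3,1]
H [3,1]
F [4,1]
H [4,1]
H [4,1]
H [4,1]
H [4,1]
H [4,1]
F [4,2]
H [4,2]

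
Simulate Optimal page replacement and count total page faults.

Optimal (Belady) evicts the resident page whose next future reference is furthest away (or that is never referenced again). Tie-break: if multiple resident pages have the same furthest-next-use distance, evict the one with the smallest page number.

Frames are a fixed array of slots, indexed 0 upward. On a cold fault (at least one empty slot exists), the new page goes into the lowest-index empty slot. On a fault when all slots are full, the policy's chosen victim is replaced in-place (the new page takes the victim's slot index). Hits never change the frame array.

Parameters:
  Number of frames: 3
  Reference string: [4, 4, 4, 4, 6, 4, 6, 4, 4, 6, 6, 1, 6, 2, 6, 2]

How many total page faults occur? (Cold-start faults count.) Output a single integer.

Answer: 4

Derivation:
Step 0: ref 4 → FAULT, frames=[4,-,-]
Step 1: ref 4 → HIT, frames=[4,-,-]
Step 2: ref 4 → HIT, frames=[4,-,-]
Step 3: ref 4 → HIT, frames=[4,-,-]
Step 4: ref 6 → FAULT, frames=[4,6,-]
Step 5: ref 4 → HIT, frames=[4,6,-]
Step 6: ref 6 → HIT, frames=[4,6,-]
Step 7: ref 4 → HIT, frames=[4,6,-]
Step 8: ref 4 → HIT, frames=[4,6,-]
Step 9: ref 6 → HIT, frames=[4,6,-]
Step 10: ref 6 → HIT, frames=[4,6,-]
Step 11: ref 1 → FAULT, frames=[4,6,1]
Step 12: ref 6 → HIT, frames=[4,6,1]
Step 13: ref 2 → FAULT (evict 1), frames=[4,6,2]
Step 14: ref 6 → HIT, frames=[4,6,2]
Step 15: ref 2 → HIT, frames=[4,6,2]
Total faults: 4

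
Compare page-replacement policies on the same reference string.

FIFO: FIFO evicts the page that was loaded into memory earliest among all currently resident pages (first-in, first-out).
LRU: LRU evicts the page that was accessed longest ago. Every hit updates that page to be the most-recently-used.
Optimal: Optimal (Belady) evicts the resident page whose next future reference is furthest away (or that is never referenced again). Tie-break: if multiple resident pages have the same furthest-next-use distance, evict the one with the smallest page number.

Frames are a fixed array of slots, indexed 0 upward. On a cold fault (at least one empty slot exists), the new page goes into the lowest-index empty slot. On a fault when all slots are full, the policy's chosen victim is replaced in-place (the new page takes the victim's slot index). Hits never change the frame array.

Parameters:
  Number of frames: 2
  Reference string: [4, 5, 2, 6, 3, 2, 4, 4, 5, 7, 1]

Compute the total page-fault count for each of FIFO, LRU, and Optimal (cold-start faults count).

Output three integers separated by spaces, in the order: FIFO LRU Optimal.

Answer: 10 10 9

Derivation:
--- FIFO ---
  step 0: ref 4 -> FAULT, frames=[4,-] (faults so far: 1)
  step 1: ref 5 -> FAULT, frames=[4,5] (faults so far: 2)
  step 2: ref 2 -> FAULT, evict 4, frames=[2,5] (faults so far: 3)
  step 3: ref 6 -> FAULT, evict 5, frames=[2,6] (faults so far: 4)
  step 4: ref 3 -> FAULT, evict 2, frames=[3,6] (faults so far: 5)
  step 5: ref 2 -> FAULT, evict 6, frames=[3,2] (faults so far: 6)
  step 6: ref 4 -> FAULT, evict 3, frames=[4,2] (faults so far: 7)
  step 7: ref 4 -> HIT, frames=[4,2] (faults so far: 7)
  step 8: ref 5 -> FAULT, evict 2, frames=[4,5] (faults so far: 8)
  step 9: ref 7 -> FAULT, evict 4, frames=[7,5] (faults so far: 9)
  step 10: ref 1 -> FAULT, evict 5, frames=[7,1] (faults so far: 10)
  FIFO total faults: 10
--- LRU ---
  step 0: ref 4 -> FAULT, frames=[4,-] (faults so far: 1)
  step 1: ref 5 -> FAULT, frames=[4,5] (faults so far: 2)
  step 2: ref 2 -> FAULT, evict 4, frames=[2,5] (faults so far: 3)
  step 3: ref 6 -> FAULT, evict 5, frames=[2,6] (faults so far: 4)
  step 4: ref 3 -> FAULT, evict 2, frames=[3,6] (faults so far: 5)
  step 5: ref 2 -> FAULT, evict 6, frames=[3,2] (faults so far: 6)
  step 6: ref 4 -> FAULT, evict 3, frames=[4,2] (faults so far: 7)
  step 7: ref 4 -> HIT, frames=[4,2] (faults so far: 7)
  step 8: ref 5 -> FAULT, evict 2, frames=[4,5] (faults so far: 8)
  step 9: ref 7 -> FAULT, evict 4, frames=[7,5] (faults so far: 9)
  step 10: ref 1 -> FAULT, evict 5, frames=[7,1] (faults so far: 10)
  LRU total faults: 10
--- Optimal ---
  step 0: ref 4 -> FAULT, frames=[4,-] (faults so far: 1)
  step 1: ref 5 -> FAULT, frames=[4,5] (faults so far: 2)
  step 2: ref 2 -> FAULT, evict 5, frames=[4,2] (faults so far: 3)
  step 3: ref 6 -> FAULT, evict 4, frames=[6,2] (faults so far: 4)
  step 4: ref 3 -> FAULT, evict 6, frames=[3,2] (faults so far: 5)
  step 5: ref 2 -> HIT, frames=[3,2] (faults so far: 5)
  step 6: ref 4 -> FAULT, evict 2, frames=[3,4] (faults so far: 6)
  step 7: ref 4 -> HIT, frames=[3,4] (faults so far: 6)
  step 8: ref 5 -> FAULT, evict 3, frames=[5,4] (faults so far: 7)
  step 9: ref 7 -> FAULT, evict 4, frames=[5,7] (faults so far: 8)
  step 10: ref 1 -> FAULT, evict 5, frames=[1,7] (faults so far: 9)
  Optimal total faults: 9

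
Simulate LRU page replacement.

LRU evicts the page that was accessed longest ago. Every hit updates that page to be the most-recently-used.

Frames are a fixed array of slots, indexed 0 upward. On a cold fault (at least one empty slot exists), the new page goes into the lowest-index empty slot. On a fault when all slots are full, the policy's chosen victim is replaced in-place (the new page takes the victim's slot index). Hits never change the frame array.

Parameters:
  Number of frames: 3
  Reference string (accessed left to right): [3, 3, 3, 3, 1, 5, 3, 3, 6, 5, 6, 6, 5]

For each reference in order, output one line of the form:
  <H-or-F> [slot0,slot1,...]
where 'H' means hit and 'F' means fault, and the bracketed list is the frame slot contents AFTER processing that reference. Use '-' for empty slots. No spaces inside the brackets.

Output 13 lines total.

F [3,-,-]
H [3,-,-]
H [3,-,-]
H [3,-,-]
F [3,1,-]
F [3,1,5]
H [3,1,5]
H [3,1,5]
F [3,6,5]
H [3,6,5]
H [3,6,5]
H [3,6,5]
H [3,6,5]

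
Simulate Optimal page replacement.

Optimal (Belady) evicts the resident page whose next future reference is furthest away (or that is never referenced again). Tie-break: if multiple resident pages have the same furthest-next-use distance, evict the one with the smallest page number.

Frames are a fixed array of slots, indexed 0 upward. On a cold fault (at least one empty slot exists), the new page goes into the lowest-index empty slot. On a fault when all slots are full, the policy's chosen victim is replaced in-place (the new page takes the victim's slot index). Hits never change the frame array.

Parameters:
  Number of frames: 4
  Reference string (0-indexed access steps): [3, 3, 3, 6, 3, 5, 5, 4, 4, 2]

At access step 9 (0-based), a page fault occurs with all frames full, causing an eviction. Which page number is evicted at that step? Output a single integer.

Step 0: ref 3 -> FAULT, frames=[3,-,-,-]
Step 1: ref 3 -> HIT, frames=[3,-,-,-]
Step 2: ref 3 -> HIT, frames=[3,-,-,-]
Step 3: ref 6 -> FAULT, frames=[3,6,-,-]
Step 4: ref 3 -> HIT, frames=[3,6,-,-]
Step 5: ref 5 -> FAULT, frames=[3,6,5,-]
Step 6: ref 5 -> HIT, frames=[3,6,5,-]
Step 7: ref 4 -> FAULT, frames=[3,6,5,4]
Step 8: ref 4 -> HIT, frames=[3,6,5,4]
Step 9: ref 2 -> FAULT, evict 3, frames=[2,6,5,4]
At step 9: evicted page 3

Answer: 3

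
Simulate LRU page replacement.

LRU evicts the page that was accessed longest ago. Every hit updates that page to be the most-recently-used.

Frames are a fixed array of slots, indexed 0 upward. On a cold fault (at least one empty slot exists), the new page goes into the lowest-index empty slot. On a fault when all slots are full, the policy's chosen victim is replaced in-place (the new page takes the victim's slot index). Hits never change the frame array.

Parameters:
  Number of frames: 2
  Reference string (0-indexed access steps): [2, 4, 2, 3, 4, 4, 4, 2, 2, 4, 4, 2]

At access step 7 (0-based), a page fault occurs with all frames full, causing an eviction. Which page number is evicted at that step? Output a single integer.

Answer: 3

Derivation:
Step 0: ref 2 -> FAULT, frames=[2,-]
Step 1: ref 4 -> FAULT, frames=[2,4]
Step 2: ref 2 -> HIT, frames=[2,4]
Step 3: ref 3 -> FAULT, evict 4, frames=[2,3]
Step 4: ref 4 -> FAULT, evict 2, frames=[4,3]
Step 5: ref 4 -> HIT, frames=[4,3]
Step 6: ref 4 -> HIT, frames=[4,3]
Step 7: ref 2 -> FAULT, evict 3, frames=[4,2]
At step 7: evicted page 3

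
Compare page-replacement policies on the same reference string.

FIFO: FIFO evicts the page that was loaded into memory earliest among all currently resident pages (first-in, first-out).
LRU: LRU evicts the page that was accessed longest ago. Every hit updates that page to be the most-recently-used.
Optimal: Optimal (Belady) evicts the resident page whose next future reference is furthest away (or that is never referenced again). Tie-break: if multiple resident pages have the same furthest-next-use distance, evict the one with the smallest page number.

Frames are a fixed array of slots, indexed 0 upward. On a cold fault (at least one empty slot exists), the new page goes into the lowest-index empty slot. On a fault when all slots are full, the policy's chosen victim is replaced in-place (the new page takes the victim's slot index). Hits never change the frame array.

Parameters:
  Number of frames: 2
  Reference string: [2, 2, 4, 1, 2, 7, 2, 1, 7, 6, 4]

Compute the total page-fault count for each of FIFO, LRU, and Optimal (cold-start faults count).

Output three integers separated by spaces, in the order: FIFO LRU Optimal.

Answer: 8 9 7

Derivation:
--- FIFO ---
  step 0: ref 2 -> FAULT, frames=[2,-] (faults so far: 1)
  step 1: ref 2 -> HIT, frames=[2,-] (faults so far: 1)
  step 2: ref 4 -> FAULT, frames=[2,4] (faults so far: 2)
  step 3: ref 1 -> FAULT, evict 2, frames=[1,4] (faults so far: 3)
  step 4: ref 2 -> FAULT, evict 4, frames=[1,2] (faults so far: 4)
  step 5: ref 7 -> FAULT, evict 1, frames=[7,2] (faults so far: 5)
  step 6: ref 2 -> HIT, frames=[7,2] (faults so far: 5)
  step 7: ref 1 -> FAULT, evict 2, frames=[7,1] (faults so far: 6)
  step 8: ref 7 -> HIT, frames=[7,1] (faults so far: 6)
  step 9: ref 6 -> FAULT, evict 7, frames=[6,1] (faults so far: 7)
  step 10: ref 4 -> FAULT, evict 1, frames=[6,4] (faults so far: 8)
  FIFO total faults: 8
--- LRU ---
  step 0: ref 2 -> FAULT, frames=[2,-] (faults so far: 1)
  step 1: ref 2 -> HIT, frames=[2,-] (faults so far: 1)
  step 2: ref 4 -> FAULT, frames=[2,4] (faults so far: 2)
  step 3: ref 1 -> FAULT, evict 2, frames=[1,4] (faults so far: 3)
  step 4: ref 2 -> FAULT, evict 4, frames=[1,2] (faults so far: 4)
  step 5: ref 7 -> FAULT, evict 1, frames=[7,2] (faults so far: 5)
  step 6: ref 2 -> HIT, frames=[7,2] (faults so far: 5)
  step 7: ref 1 -> FAULT, evict 7, frames=[1,2] (faults so far: 6)
  step 8: ref 7 -> FAULT, evict 2, frames=[1,7] (faults so far: 7)
  step 9: ref 6 -> FAULT, evict 1, frames=[6,7] (faults so far: 8)
  step 10: ref 4 -> FAULT, evict 7, frames=[6,4] (faults so far: 9)
  LRU total faults: 9
--- Optimal ---
  step 0: ref 2 -> FAULT, frames=[2,-] (faults so far: 1)
  step 1: ref 2 -> HIT, frames=[2,-] (faults so far: 1)
  step 2: ref 4 -> FAULT, frames=[2,4] (faults so far: 2)
  step 3: ref 1 -> FAULT, evict 4, frames=[2,1] (faults so far: 3)
  step 4: ref 2 -> HIT, frames=[2,1] (faults so far: 3)
  step 5: ref 7 -> FAULT, evict 1, frames=[2,7] (faults so far: 4)
  step 6: ref 2 -> HIT, frames=[2,7] (faults so far: 4)
  step 7: ref 1 -> FAULT, evict 2, frames=[1,7] (faults so far: 5)
  step 8: ref 7 -> HIT, frames=[1,7] (faults so far: 5)
  step 9: ref 6 -> FAULT, evict 1, frames=[6,7] (faults so far: 6)
  step 10: ref 4 -> FAULT, evict 6, frames=[4,7] (faults so far: 7)
  Optimal total faults: 7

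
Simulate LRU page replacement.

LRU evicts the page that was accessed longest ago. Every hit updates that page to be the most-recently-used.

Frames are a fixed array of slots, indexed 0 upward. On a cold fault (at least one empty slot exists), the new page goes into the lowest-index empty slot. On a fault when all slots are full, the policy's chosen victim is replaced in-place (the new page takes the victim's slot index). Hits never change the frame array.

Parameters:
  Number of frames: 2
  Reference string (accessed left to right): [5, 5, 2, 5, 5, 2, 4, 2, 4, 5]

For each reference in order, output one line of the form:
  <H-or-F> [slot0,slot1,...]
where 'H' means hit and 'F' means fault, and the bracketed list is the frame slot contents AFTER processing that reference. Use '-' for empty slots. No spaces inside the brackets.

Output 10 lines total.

F [5,-]
H [5,-]
F [5,2]
H [5,2]
H [5,2]
H [5,2]
F [4,2]
H [4,2]
H [4,2]
F [4,5]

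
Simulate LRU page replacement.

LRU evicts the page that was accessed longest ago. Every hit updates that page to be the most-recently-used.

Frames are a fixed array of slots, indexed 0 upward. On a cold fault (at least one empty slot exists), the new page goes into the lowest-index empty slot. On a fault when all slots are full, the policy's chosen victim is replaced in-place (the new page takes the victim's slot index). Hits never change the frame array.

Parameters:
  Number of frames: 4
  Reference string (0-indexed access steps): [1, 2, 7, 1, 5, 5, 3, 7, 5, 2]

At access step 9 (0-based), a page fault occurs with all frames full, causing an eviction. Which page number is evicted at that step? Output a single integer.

Answer: 1

Derivation:
Step 0: ref 1 -> FAULT, frames=[1,-,-,-]
Step 1: ref 2 -> FAULT, frames=[1,2,-,-]
Step 2: ref 7 -> FAULT, frames=[1,2,7,-]
Step 3: ref 1 -> HIT, frames=[1,2,7,-]
Step 4: ref 5 -> FAULT, frames=[1,2,7,5]
Step 5: ref 5 -> HIT, frames=[1,2,7,5]
Step 6: ref 3 -> FAULT, evict 2, frames=[1,3,7,5]
Step 7: ref 7 -> HIT, frames=[1,3,7,5]
Step 8: ref 5 -> HIT, frames=[1,3,7,5]
Step 9: ref 2 -> FAULT, evict 1, frames=[2,3,7,5]
At step 9: evicted page 1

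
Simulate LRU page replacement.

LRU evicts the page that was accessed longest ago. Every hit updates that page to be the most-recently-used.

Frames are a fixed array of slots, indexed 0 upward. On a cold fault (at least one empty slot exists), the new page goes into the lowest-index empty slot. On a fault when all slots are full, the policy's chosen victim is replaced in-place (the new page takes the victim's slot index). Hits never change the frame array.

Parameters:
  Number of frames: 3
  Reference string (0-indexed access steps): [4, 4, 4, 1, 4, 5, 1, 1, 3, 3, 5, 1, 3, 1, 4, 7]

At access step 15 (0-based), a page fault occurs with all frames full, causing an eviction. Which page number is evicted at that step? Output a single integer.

Step 0: ref 4 -> FAULT, frames=[4,-,-]
Step 1: ref 4 -> HIT, frames=[4,-,-]
Step 2: ref 4 -> HIT, frames=[4,-,-]
Step 3: ref 1 -> FAULT, frames=[4,1,-]
Step 4: ref 4 -> HIT, frames=[4,1,-]
Step 5: ref 5 -> FAULT, frames=[4,1,5]
Step 6: ref 1 -> HIT, frames=[4,1,5]
Step 7: ref 1 -> HIT, frames=[4,1,5]
Step 8: ref 3 -> FAULT, evict 4, frames=[3,1,5]
Step 9: ref 3 -> HIT, frames=[3,1,5]
Step 10: ref 5 -> HIT, frames=[3,1,5]
Step 11: ref 1 -> HIT, frames=[3,1,5]
Step 12: ref 3 -> HIT, frames=[3,1,5]
Step 13: ref 1 -> HIT, frames=[3,1,5]
Step 14: ref 4 -> FAULT, evict 5, frames=[3,1,4]
Step 15: ref 7 -> FAULT, evict 3, frames=[7,1,4]
At step 15: evicted page 3

Answer: 3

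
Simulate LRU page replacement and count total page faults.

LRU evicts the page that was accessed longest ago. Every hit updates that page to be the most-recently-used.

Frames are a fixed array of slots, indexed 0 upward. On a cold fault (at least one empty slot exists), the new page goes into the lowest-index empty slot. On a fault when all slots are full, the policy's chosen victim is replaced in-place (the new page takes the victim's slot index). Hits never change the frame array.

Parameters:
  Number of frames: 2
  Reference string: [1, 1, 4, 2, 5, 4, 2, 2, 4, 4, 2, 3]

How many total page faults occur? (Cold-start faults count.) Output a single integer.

Step 0: ref 1 → FAULT, frames=[1,-]
Step 1: ref 1 → HIT, frames=[1,-]
Step 2: ref 4 → FAULT, frames=[1,4]
Step 3: ref 2 → FAULT (evict 1), frames=[2,4]
Step 4: ref 5 → FAULT (evict 4), frames=[2,5]
Step 5: ref 4 → FAULT (evict 2), frames=[4,5]
Step 6: ref 2 → FAULT (evict 5), frames=[4,2]
Step 7: ref 2 → HIT, frames=[4,2]
Step 8: ref 4 → HIT, frames=[4,2]
Step 9: ref 4 → HIT, frames=[4,2]
Step 10: ref 2 → HIT, frames=[4,2]
Step 11: ref 3 → FAULT (evict 4), frames=[3,2]
Total faults: 7

Answer: 7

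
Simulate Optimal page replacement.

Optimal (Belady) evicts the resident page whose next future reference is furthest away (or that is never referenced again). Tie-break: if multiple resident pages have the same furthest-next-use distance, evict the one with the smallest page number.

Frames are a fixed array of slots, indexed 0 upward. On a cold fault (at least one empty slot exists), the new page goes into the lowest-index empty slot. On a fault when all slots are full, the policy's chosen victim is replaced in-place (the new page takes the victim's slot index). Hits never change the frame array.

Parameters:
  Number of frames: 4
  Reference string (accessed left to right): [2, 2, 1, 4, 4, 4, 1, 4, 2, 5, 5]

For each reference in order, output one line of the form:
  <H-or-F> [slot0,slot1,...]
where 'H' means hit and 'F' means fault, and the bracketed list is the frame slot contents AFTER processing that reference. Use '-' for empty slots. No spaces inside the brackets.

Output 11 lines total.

F [2,-,-,-]
H [2,-,-,-]
F [2,1,-,-]
F [2,1,4,-]
H [2,1,4,-]
H [2,1,4,-]
H [2,1,4,-]
H [2,1,4,-]
H [2,1,4,-]
F [2,1,4,5]
H [2,1,4,5]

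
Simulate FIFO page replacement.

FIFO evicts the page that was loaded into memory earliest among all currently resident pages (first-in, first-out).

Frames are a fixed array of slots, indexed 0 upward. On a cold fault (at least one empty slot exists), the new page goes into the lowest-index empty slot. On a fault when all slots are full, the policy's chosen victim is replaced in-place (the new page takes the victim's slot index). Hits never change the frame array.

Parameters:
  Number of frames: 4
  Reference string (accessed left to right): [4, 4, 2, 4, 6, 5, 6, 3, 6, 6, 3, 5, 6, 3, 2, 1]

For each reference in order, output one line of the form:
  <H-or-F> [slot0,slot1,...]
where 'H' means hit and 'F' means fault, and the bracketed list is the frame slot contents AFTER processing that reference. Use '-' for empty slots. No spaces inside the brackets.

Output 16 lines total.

F [4,-,-,-]
H [4,-,-,-]
F [4,2,-,-]
H [4,2,-,-]
F [4,2,6,-]
F [4,2,6,5]
H [4,2,6,5]
F [3,2,6,5]
H [3,2,6,5]
H [3,2,6,5]
H [3,2,6,5]
H [3,2,6,5]
H [3,2,6,5]
H [3,2,6,5]
H [3,2,6,5]
F [3,1,6,5]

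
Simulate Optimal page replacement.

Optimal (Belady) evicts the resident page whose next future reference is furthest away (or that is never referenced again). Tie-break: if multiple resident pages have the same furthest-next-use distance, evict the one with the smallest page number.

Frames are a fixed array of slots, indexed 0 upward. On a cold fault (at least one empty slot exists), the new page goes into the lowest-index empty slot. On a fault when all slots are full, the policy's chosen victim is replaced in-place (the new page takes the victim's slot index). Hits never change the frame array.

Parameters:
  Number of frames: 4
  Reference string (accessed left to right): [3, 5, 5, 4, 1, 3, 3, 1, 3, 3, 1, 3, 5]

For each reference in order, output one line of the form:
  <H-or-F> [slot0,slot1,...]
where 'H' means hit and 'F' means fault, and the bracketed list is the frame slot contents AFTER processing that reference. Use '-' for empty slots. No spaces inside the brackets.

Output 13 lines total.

F [3,-,-,-]
F [3,5,-,-]
H [3,5,-,-]
F [3,5,4,-]
F [3,5,4,1]
H [3,5,4,1]
H [3,5,4,1]
H [3,5,4,1]
H [3,5,4,1]
H [3,5,4,1]
H [3,5,4,1]
H [3,5,4,1]
H [3,5,4,1]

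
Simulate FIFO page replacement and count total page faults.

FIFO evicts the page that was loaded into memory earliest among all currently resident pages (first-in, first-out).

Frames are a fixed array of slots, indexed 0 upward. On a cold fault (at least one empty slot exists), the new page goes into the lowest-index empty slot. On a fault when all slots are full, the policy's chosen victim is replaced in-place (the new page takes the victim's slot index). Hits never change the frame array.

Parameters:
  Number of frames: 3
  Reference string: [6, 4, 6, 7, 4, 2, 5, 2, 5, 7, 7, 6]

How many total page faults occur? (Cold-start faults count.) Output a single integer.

Step 0: ref 6 → FAULT, frames=[6,-,-]
Step 1: ref 4 → FAULT, frames=[6,4,-]
Step 2: ref 6 → HIT, frames=[6,4,-]
Step 3: ref 7 → FAULT, frames=[6,4,7]
Step 4: ref 4 → HIT, frames=[6,4,7]
Step 5: ref 2 → FAULT (evict 6), frames=[2,4,7]
Step 6: ref 5 → FAULT (evict 4), frames=[2,5,7]
Step 7: ref 2 → HIT, frames=[2,5,7]
Step 8: ref 5 → HIT, frames=[2,5,7]
Step 9: ref 7 → HIT, frames=[2,5,7]
Step 10: ref 7 → HIT, frames=[2,5,7]
Step 11: ref 6 → FAULT (evict 7), frames=[2,5,6]
Total faults: 6

Answer: 6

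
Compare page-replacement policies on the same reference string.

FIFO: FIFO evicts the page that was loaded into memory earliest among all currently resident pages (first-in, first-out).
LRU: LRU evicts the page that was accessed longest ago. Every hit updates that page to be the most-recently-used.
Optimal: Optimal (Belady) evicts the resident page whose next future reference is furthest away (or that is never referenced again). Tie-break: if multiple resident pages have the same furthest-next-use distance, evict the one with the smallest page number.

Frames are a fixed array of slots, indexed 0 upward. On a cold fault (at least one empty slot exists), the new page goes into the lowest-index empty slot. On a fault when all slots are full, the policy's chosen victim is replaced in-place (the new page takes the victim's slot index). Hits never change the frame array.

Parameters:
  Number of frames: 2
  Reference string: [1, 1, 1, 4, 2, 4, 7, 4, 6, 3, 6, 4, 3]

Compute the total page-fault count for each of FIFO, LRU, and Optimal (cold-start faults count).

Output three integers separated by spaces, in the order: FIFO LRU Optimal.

--- FIFO ---
  step 0: ref 1 -> FAULT, frames=[1,-] (faults so far: 1)
  step 1: ref 1 -> HIT, frames=[1,-] (faults so far: 1)
  step 2: ref 1 -> HIT, frames=[1,-] (faults so far: 1)
  step 3: ref 4 -> FAULT, frames=[1,4] (faults so far: 2)
  step 4: ref 2 -> FAULT, evict 1, frames=[2,4] (faults so far: 3)
  step 5: ref 4 -> HIT, frames=[2,4] (faults so far: 3)
  step 6: ref 7 -> FAULT, evict 4, frames=[2,7] (faults so far: 4)
  step 7: ref 4 -> FAULT, evict 2, frames=[4,7] (faults so far: 5)
  step 8: ref 6 -> FAULT, evict 7, frames=[4,6] (faults so far: 6)
  step 9: ref 3 -> FAULT, evict 4, frames=[3,6] (faults so far: 7)
  step 10: ref 6 -> HIT, frames=[3,6] (faults so far: 7)
  step 11: ref 4 -> FAULT, evict 6, frames=[3,4] (faults so far: 8)
  step 12: ref 3 -> HIT, frames=[3,4] (faults so far: 8)
  FIFO total faults: 8
--- LRU ---
  step 0: ref 1 -> FAULT, frames=[1,-] (faults so far: 1)
  step 1: ref 1 -> HIT, frames=[1,-] (faults so far: 1)
  step 2: ref 1 -> HIT, frames=[1,-] (faults so far: 1)
  step 3: ref 4 -> FAULT, frames=[1,4] (faults so far: 2)
  step 4: ref 2 -> FAULT, evict 1, frames=[2,4] (faults so far: 3)
  step 5: ref 4 -> HIT, frames=[2,4] (faults so far: 3)
  step 6: ref 7 -> FAULT, evict 2, frames=[7,4] (faults so far: 4)
  step 7: ref 4 -> HIT, frames=[7,4] (faults so far: 4)
  step 8: ref 6 -> FAULT, evict 7, frames=[6,4] (faults so far: 5)
  step 9: ref 3 -> FAULT, evict 4, frames=[6,3] (faults so far: 6)
  step 10: ref 6 -> HIT, frames=[6,3] (faults so far: 6)
  step 11: ref 4 -> FAULT, evict 3, frames=[6,4] (faults so far: 7)
  step 12: ref 3 -> FAULT, evict 6, frames=[3,4] (faults so far: 8)
  LRU total faults: 8
--- Optimal ---
  step 0: ref 1 -> FAULT, frames=[1,-] (faults so far: 1)
  step 1: ref 1 -> HIT, frames=[1,-] (faults so far: 1)
  step 2: ref 1 -> HIT, frames=[1,-] (faults so far: 1)
  step 3: ref 4 -> FAULT, frames=[1,4] (faults so far: 2)
  step 4: ref 2 -> FAULT, evict 1, frames=[2,4] (faults so far: 3)
  step 5: ref 4 -> HIT, frames=[2,4] (faults so far: 3)
  step 6: ref 7 -> FAULT, evict 2, frames=[7,4] (faults so far: 4)
  step 7: ref 4 -> HIT, frames=[7,4] (faults so far: 4)
  step 8: ref 6 -> FAULT, evict 7, frames=[6,4] (faults so far: 5)
  step 9: ref 3 -> FAULT, evict 4, frames=[6,3] (faults so far: 6)
  step 10: ref 6 -> HIT, frames=[6,3] (faults so far: 6)
  step 11: ref 4 -> FAULT, evict 6, frames=[4,3] (faults so far: 7)
  step 12: ref 3 -> HIT, frames=[4,3] (faults so far: 7)
  Optimal total faults: 7

Answer: 8 8 7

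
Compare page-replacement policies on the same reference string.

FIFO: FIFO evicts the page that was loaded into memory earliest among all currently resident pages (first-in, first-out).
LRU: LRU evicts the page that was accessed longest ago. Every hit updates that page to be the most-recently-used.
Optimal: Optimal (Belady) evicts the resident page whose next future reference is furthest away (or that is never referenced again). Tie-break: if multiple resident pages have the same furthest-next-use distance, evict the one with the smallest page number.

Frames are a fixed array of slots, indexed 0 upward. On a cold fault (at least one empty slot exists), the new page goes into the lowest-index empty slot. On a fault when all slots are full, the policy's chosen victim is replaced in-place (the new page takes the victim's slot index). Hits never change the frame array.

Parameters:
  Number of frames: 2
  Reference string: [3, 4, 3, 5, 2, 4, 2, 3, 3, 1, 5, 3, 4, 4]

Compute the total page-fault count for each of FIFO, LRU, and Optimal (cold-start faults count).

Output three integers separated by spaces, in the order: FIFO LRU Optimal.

--- FIFO ---
  step 0: ref 3 -> FAULT, frames=[3,-] (faults so far: 1)
  step 1: ref 4 -> FAULT, frames=[3,4] (faults so far: 2)
  step 2: ref 3 -> HIT, frames=[3,4] (faults so far: 2)
  step 3: ref 5 -> FAULT, evict 3, frames=[5,4] (faults so far: 3)
  step 4: ref 2 -> FAULT, evict 4, frames=[5,2] (faults so far: 4)
  step 5: ref 4 -> FAULT, evict 5, frames=[4,2] (faults so far: 5)
  step 6: ref 2 -> HIT, frames=[4,2] (faults so far: 5)
  step 7: ref 3 -> FAULT, evict 2, frames=[4,3] (faults so far: 6)
  step 8: ref 3 -> HIT, frames=[4,3] (faults so far: 6)
  step 9: ref 1 -> FAULT, evict 4, frames=[1,3] (faults so far: 7)
  step 10: ref 5 -> FAULT, evict 3, frames=[1,5] (faults so far: 8)
  step 11: ref 3 -> FAULT, evict 1, frames=[3,5] (faults so far: 9)
  step 12: ref 4 -> FAULT, evict 5, frames=[3,4] (faults so far: 10)
  step 13: ref 4 -> HIT, frames=[3,4] (faults so far: 10)
  FIFO total faults: 10
--- LRU ---
  step 0: ref 3 -> FAULT, frames=[3,-] (faults so far: 1)
  step 1: ref 4 -> FAULT, frames=[3,4] (faults so far: 2)
  step 2: ref 3 -> HIT, frames=[3,4] (faults so far: 2)
  step 3: ref 5 -> FAULT, evict 4, frames=[3,5] (faults so far: 3)
  step 4: ref 2 -> FAULT, evict 3, frames=[2,5] (faults so far: 4)
  step 5: ref 4 -> FAULT, evict 5, frames=[2,4] (faults so far: 5)
  step 6: ref 2 -> HIT, frames=[2,4] (faults so far: 5)
  step 7: ref 3 -> FAULT, evict 4, frames=[2,3] (faults so far: 6)
  step 8: ref 3 -> HIT, frames=[2,3] (faults so far: 6)
  step 9: ref 1 -> FAULT, evict 2, frames=[1,3] (faults so far: 7)
  step 10: ref 5 -> FAULT, evict 3, frames=[1,5] (faults so far: 8)
  step 11: ref 3 -> FAULT, evict 1, frames=[3,5] (faults so far: 9)
  step 12: ref 4 -> FAULT, evict 5, frames=[3,4] (faults so far: 10)
  step 13: ref 4 -> HIT, frames=[3,4] (faults so far: 10)
  LRU total faults: 10
--- Optimal ---
  step 0: ref 3 -> FAULT, frames=[3,-] (faults so far: 1)
  step 1: ref 4 -> FAULT, frames=[3,4] (faults so far: 2)
  step 2: ref 3 -> HIT, frames=[3,4] (faults so far: 2)
  step 3: ref 5 -> FAULT, evict 3, frames=[5,4] (faults so far: 3)
  step 4: ref 2 -> FAULT, evict 5, frames=[2,4] (faults so far: 4)
  step 5: ref 4 -> HIT, frames=[2,4] (faults so far: 4)
  step 6: ref 2 -> HIT, frames=[2,4] (faults so far: 4)
  step 7: ref 3 -> FAULT, evict 2, frames=[3,4] (faults so far: 5)
  step 8: ref 3 -> HIT, frames=[3,4] (faults so far: 5)
  step 9: ref 1 -> FAULT, evict 4, frames=[3,1] (faults so far: 6)
  step 10: ref 5 -> FAULT, evict 1, frames=[3,5] (faults so far: 7)
  step 11: ref 3 -> HIT, frames=[3,5] (faults so far: 7)
  step 12: ref 4 -> FAULT, evict 3, frames=[4,5] (faults so far: 8)
  step 13: ref 4 -> HIT, frames=[4,5] (faults so far: 8)
  Optimal total faults: 8

Answer: 10 10 8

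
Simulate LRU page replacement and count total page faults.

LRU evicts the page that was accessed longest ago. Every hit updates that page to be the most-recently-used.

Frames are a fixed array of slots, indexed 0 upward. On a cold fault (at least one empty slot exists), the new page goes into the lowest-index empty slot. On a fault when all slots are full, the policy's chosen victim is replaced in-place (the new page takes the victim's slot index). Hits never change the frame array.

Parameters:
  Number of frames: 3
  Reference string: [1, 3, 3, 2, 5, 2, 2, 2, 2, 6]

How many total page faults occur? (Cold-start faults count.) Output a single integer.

Step 0: ref 1 → FAULT, frames=[1,-,-]
Step 1: ref 3 → FAULT, frames=[1,3,-]
Step 2: ref 3 → HIT, frames=[1,3,-]
Step 3: ref 2 → FAULT, frames=[1,3,2]
Step 4: ref 5 → FAULT (evict 1), frames=[5,3,2]
Step 5: ref 2 → HIT, frames=[5,3,2]
Step 6: ref 2 → HIT, frames=[5,3,2]
Step 7: ref 2 → HIT, frames=[5,3,2]
Step 8: ref 2 → HIT, frames=[5,3,2]
Step 9: ref 6 → FAULT (evict 3), frames=[5,6,2]
Total faults: 5

Answer: 5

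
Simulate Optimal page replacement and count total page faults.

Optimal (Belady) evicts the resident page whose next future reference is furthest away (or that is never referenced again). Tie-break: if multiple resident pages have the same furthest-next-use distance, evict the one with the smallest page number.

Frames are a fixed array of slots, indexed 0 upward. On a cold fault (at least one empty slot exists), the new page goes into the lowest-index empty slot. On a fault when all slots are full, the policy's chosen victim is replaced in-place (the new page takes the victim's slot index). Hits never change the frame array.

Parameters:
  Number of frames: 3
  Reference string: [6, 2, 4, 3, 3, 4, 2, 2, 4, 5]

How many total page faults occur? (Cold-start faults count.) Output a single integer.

Answer: 5

Derivation:
Step 0: ref 6 → FAULT, frames=[6,-,-]
Step 1: ref 2 → FAULT, frames=[6,2,-]
Step 2: ref 4 → FAULT, frames=[6,2,4]
Step 3: ref 3 → FAULT (evict 6), frames=[3,2,4]
Step 4: ref 3 → HIT, frames=[3,2,4]
Step 5: ref 4 → HIT, frames=[3,2,4]
Step 6: ref 2 → HIT, frames=[3,2,4]
Step 7: ref 2 → HIT, frames=[3,2,4]
Step 8: ref 4 → HIT, frames=[3,2,4]
Step 9: ref 5 → FAULT (evict 2), frames=[3,5,4]
Total faults: 5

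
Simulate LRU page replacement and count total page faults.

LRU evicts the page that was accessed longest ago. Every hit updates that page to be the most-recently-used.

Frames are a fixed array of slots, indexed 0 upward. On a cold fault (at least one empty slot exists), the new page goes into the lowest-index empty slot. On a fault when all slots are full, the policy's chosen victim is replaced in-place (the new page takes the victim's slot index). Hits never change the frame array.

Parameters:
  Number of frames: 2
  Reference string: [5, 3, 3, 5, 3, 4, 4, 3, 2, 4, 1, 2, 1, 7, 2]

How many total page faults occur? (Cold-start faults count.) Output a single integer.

Answer: 9

Derivation:
Step 0: ref 5 → FAULT, frames=[5,-]
Step 1: ref 3 → FAULT, frames=[5,3]
Step 2: ref 3 → HIT, frames=[5,3]
Step 3: ref 5 → HIT, frames=[5,3]
Step 4: ref 3 → HIT, frames=[5,3]
Step 5: ref 4 → FAULT (evict 5), frames=[4,3]
Step 6: ref 4 → HIT, frames=[4,3]
Step 7: ref 3 → HIT, frames=[4,3]
Step 8: ref 2 → FAULT (evict 4), frames=[2,3]
Step 9: ref 4 → FAULT (evict 3), frames=[2,4]
Step 10: ref 1 → FAULT (evict 2), frames=[1,4]
Step 11: ref 2 → FAULT (evict 4), frames=[1,2]
Step 12: ref 1 → HIT, frames=[1,2]
Step 13: ref 7 → FAULT (evict 2), frames=[1,7]
Step 14: ref 2 → FAULT (evict 1), frames=[2,7]
Total faults: 9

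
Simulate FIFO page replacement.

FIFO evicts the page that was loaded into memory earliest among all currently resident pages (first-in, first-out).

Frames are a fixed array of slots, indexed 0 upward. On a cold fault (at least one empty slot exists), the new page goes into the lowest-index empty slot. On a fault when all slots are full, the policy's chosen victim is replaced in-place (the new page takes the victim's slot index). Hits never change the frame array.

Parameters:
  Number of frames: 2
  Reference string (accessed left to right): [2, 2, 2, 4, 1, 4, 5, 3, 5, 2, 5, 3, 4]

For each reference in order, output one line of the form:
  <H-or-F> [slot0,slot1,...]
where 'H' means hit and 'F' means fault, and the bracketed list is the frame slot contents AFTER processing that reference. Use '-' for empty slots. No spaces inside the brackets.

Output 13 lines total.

F [2,-]
H [2,-]
H [2,-]
F [2,4]
F [1,4]
H [1,4]
F [1,5]
F [3,5]
H [3,5]
F [3,2]
F [5,2]
F [5,3]
F [4,3]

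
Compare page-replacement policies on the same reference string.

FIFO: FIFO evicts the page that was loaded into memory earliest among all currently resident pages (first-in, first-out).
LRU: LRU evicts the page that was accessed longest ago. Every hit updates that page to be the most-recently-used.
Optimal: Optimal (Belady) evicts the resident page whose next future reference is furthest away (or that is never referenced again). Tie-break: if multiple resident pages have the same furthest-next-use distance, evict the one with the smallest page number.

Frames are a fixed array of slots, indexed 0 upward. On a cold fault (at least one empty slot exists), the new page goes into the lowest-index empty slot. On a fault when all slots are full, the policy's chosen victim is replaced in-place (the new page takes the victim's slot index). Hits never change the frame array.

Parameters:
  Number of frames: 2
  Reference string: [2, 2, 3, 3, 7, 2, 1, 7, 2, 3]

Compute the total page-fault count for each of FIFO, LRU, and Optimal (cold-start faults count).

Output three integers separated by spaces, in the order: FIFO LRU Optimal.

--- FIFO ---
  step 0: ref 2 -> FAULT, frames=[2,-] (faults so far: 1)
  step 1: ref 2 -> HIT, frames=[2,-] (faults so far: 1)
  step 2: ref 3 -> FAULT, frames=[2,3] (faults so far: 2)
  step 3: ref 3 -> HIT, frames=[2,3] (faults so far: 2)
  step 4: ref 7 -> FAULT, evict 2, frames=[7,3] (faults so far: 3)
  step 5: ref 2 -> FAULT, evict 3, frames=[7,2] (faults so far: 4)
  step 6: ref 1 -> FAULT, evict 7, frames=[1,2] (faults so far: 5)
  step 7: ref 7 -> FAULT, evict 2, frames=[1,7] (faults so far: 6)
  step 8: ref 2 -> FAULT, evict 1, frames=[2,7] (faults so far: 7)
  step 9: ref 3 -> FAULT, evict 7, frames=[2,3] (faults so far: 8)
  FIFO total faults: 8
--- LRU ---
  step 0: ref 2 -> FAULT, frames=[2,-] (faults so far: 1)
  step 1: ref 2 -> HIT, frames=[2,-] (faults so far: 1)
  step 2: ref 3 -> FAULT, frames=[2,3] (faults so far: 2)
  step 3: ref 3 -> HIT, frames=[2,3] (faults so far: 2)
  step 4: ref 7 -> FAULT, evict 2, frames=[7,3] (faults so far: 3)
  step 5: ref 2 -> FAULT, evict 3, frames=[7,2] (faults so far: 4)
  step 6: ref 1 -> FAULT, evict 7, frames=[1,2] (faults so far: 5)
  step 7: ref 7 -> FAULT, evict 2, frames=[1,7] (faults so far: 6)
  step 8: ref 2 -> FAULT, evict 1, frames=[2,7] (faults so far: 7)
  step 9: ref 3 -> FAULT, evict 7, frames=[2,3] (faults so far: 8)
  LRU total faults: 8
--- Optimal ---
  step 0: ref 2 -> FAULT, frames=[2,-] (faults so far: 1)
  step 1: ref 2 -> HIT, frames=[2,-] (faults so far: 1)
  step 2: ref 3 -> FAULT, frames=[2,3] (faults so far: 2)
  step 3: ref 3 -> HIT, frames=[2,3] (faults so far: 2)
  step 4: ref 7 -> FAULT, evict 3, frames=[2,7] (faults so far: 3)
  step 5: ref 2 -> HIT, frames=[2,7] (faults so far: 3)
  step 6: ref 1 -> FAULT, evict 2, frames=[1,7] (faults so far: 4)
  step 7: ref 7 -> HIT, frames=[1,7] (faults so far: 4)
  step 8: ref 2 -> FAULT, evict 1, frames=[2,7] (faults so far: 5)
  step 9: ref 3 -> FAULT, evict 2, frames=[3,7] (faults so far: 6)
  Optimal total faults: 6

Answer: 8 8 6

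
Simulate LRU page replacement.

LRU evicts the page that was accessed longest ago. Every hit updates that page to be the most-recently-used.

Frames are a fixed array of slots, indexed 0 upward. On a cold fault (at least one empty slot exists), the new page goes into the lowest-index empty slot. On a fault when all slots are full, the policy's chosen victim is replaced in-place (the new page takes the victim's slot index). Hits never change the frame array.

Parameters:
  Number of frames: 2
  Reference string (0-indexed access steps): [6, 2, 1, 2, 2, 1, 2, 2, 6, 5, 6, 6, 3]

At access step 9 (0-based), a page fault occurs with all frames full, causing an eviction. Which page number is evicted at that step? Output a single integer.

Answer: 2

Derivation:
Step 0: ref 6 -> FAULT, frames=[6,-]
Step 1: ref 2 -> FAULT, frames=[6,2]
Step 2: ref 1 -> FAULT, evict 6, frames=[1,2]
Step 3: ref 2 -> HIT, frames=[1,2]
Step 4: ref 2 -> HIT, frames=[1,2]
Step 5: ref 1 -> HIT, frames=[1,2]
Step 6: ref 2 -> HIT, frames=[1,2]
Step 7: ref 2 -> HIT, frames=[1,2]
Step 8: ref 6 -> FAULT, evict 1, frames=[6,2]
Step 9: ref 5 -> FAULT, evict 2, frames=[6,5]
At step 9: evicted page 2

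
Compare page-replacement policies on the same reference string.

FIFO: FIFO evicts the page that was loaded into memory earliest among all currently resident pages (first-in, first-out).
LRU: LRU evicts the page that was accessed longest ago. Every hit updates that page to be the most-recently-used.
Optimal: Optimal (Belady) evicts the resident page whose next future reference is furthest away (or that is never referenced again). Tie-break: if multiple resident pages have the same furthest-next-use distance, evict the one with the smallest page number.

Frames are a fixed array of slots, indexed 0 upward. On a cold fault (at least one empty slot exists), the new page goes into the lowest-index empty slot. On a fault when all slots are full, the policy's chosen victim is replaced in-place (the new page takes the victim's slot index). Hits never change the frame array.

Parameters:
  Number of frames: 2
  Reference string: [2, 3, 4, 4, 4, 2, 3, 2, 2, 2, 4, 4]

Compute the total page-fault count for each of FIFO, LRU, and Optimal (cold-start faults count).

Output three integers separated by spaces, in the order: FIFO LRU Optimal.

Answer: 6 6 5

Derivation:
--- FIFO ---
  step 0: ref 2 -> FAULT, frames=[2,-] (faults so far: 1)
  step 1: ref 3 -> FAULT, frames=[2,3] (faults so far: 2)
  step 2: ref 4 -> FAULT, evict 2, frames=[4,3] (faults so far: 3)
  step 3: ref 4 -> HIT, frames=[4,3] (faults so far: 3)
  step 4: ref 4 -> HIT, frames=[4,3] (faults so far: 3)
  step 5: ref 2 -> FAULT, evict 3, frames=[4,2] (faults so far: 4)
  step 6: ref 3 -> FAULT, evict 4, frames=[3,2] (faults so far: 5)
  step 7: ref 2 -> HIT, frames=[3,2] (faults so far: 5)
  step 8: ref 2 -> HIT, frames=[3,2] (faults so far: 5)
  step 9: ref 2 -> HIT, frames=[3,2] (faults so far: 5)
  step 10: ref 4 -> FAULT, evict 2, frames=[3,4] (faults so far: 6)
  step 11: ref 4 -> HIT, frames=[3,4] (faults so far: 6)
  FIFO total faults: 6
--- LRU ---
  step 0: ref 2 -> FAULT, frames=[2,-] (faults so far: 1)
  step 1: ref 3 -> FAULT, frames=[2,3] (faults so far: 2)
  step 2: ref 4 -> FAULT, evict 2, frames=[4,3] (faults so far: 3)
  step 3: ref 4 -> HIT, frames=[4,3] (faults so far: 3)
  step 4: ref 4 -> HIT, frames=[4,3] (faults so far: 3)
  step 5: ref 2 -> FAULT, evict 3, frames=[4,2] (faults so far: 4)
  step 6: ref 3 -> FAULT, evict 4, frames=[3,2] (faults so far: 5)
  step 7: ref 2 -> HIT, frames=[3,2] (faults so far: 5)
  step 8: ref 2 -> HIT, frames=[3,2] (faults so far: 5)
  step 9: ref 2 -> HIT, frames=[3,2] (faults so far: 5)
  step 10: ref 4 -> FAULT, evict 3, frames=[4,2] (faults so far: 6)
  step 11: ref 4 -> HIT, frames=[4,2] (faults so far: 6)
  LRU total faults: 6
--- Optimal ---
  step 0: ref 2 -> FAULT, frames=[2,-] (faults so far: 1)
  step 1: ref 3 -> FAULT, frames=[2,3] (faults so far: 2)
  step 2: ref 4 -> FAULT, evict 3, frames=[2,4] (faults so far: 3)
  step 3: ref 4 -> HIT, frames=[2,4] (faults so far: 3)
  step 4: ref 4 -> HIT, frames=[2,4] (faults so far: 3)
  step 5: ref 2 -> HIT, frames=[2,4] (faults so far: 3)
  step 6: ref 3 -> FAULT, evict 4, frames=[2,3] (faults so far: 4)
  step 7: ref 2 -> HIT, frames=[2,3] (faults so far: 4)
  step 8: ref 2 -> HIT, frames=[2,3] (faults so far: 4)
  step 9: ref 2 -> HIT, frames=[2,3] (faults so far: 4)
  step 10: ref 4 -> FAULT, evict 2, frames=[4,3] (faults so far: 5)
  step 11: ref 4 -> HIT, frames=[4,3] (faults so far: 5)
  Optimal total faults: 5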